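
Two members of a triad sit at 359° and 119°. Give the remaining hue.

A triad spaces three hues 120° apart.
The full set is {119°, 239°, 359°}.

239°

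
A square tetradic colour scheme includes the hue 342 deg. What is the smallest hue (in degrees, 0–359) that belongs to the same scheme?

72°

A square tetradic scheme places four hues every 90°.
The full set through 342° is {72°, 162°, 252°, 342°}.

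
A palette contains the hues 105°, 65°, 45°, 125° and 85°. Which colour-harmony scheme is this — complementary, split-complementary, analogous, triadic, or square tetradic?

Sort the hues: 45°, 65°, 85°, 105°, 125°.
Successive gaps around the wheel: 20°, 20°, 20°, 20°, 280°.
A run of hues at equal small steps (20°) with one large closing gap is an analogous group.

analogous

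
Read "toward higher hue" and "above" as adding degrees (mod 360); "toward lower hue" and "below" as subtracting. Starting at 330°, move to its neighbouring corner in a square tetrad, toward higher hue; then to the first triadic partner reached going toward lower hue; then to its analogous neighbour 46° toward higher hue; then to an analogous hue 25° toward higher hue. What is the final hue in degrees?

11°

square ↑ +90°: 330 + 90 = 420 → 420 − 360 = 60°
triadic ↓ −120°: 60 − 120 = -60 → -60 + 360 = 300°
analog 46° ↑ +46°: 300 + 46 = 346°
analog 25° ↑ +25°: 346 + 25 = 371 → 371 − 360 = 11°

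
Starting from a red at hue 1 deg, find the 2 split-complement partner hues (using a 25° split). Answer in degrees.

156° and 206°

Split-complementary hues sit 25° either side of the complement.
Complement of 1 deg: 1 + 180 = 181°
181 − 25 = 156°
181 + 25 = 206°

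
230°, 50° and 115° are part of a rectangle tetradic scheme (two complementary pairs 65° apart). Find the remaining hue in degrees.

295°

A rectangular tetradic uses two complementary pairs 65° apart: offsets 0°, 65°, 180°, 245°.
Among {50°, 115°, 230°}, 230° and 50° are a 180° pair.
The remaining hue 115° needs its own complement: 115 + 180 = 295°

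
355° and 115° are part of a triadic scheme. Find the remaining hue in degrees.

A triad places three hues 120° apart.
The full set through 115° is {115°, 235°, 355°}.
Given {115°, 355°}, the missing hue is 235°.

235°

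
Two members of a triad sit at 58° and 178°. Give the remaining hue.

A triad spaces three hues 120° apart.
The full set is {58°, 178°, 298°}.

298°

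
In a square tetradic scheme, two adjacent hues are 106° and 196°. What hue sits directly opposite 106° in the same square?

286°

A square tetradic scheme places four hues 90° apart; opposite corners are 180° apart.
106 + 180 = 286°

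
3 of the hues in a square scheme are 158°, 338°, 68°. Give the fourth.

A square tetradic scheme places four hues every 90°.
The full set through 68° is {68°, 158°, 248°, 338°}.
Given {68°, 158°, 338°}, the missing hue is 248°.

248°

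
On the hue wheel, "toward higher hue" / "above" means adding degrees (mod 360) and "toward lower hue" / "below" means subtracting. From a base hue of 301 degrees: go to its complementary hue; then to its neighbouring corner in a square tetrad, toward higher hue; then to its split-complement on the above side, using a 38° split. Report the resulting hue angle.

301 + 180 = 481 → 481 − 360 = 121°   (complement)
121 + 90 = 211°   (square ↑)
211 + 218 = 429 → 429 − 360 = 69°   (split-comp 38° ↑)

69°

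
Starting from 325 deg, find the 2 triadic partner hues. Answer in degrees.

85° and 205°

A triad places three hues 120° apart.
325 + 120 = 445 → 445 − 360 = 85°
325 + 240 = 565 → 565 − 360 = 205°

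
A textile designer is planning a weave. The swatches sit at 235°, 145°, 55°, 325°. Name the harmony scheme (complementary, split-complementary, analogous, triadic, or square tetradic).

square tetradic

Sort the hues: 55°, 145°, 235°, 325°.
Successive gaps around the wheel: 90°, 90°, 90°, 90°.
Four hues every 90° form a square tetradic scheme.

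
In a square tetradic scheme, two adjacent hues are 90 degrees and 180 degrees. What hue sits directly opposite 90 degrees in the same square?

270°

A square tetradic scheme places four hues 90° apart; opposite corners are 180° apart.
90 + 180 = 270°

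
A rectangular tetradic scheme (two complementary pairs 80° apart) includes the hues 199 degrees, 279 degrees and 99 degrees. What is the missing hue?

A rectangular tetradic uses two complementary pairs 80° apart: offsets 0°, 80°, 180°, 260°.
Among {99°, 199°, 279°}, 99° and 279° are a 180° pair.
The remaining hue 199° needs its own complement: 199 + 180 = 379 → 379 − 360 = 19°

19°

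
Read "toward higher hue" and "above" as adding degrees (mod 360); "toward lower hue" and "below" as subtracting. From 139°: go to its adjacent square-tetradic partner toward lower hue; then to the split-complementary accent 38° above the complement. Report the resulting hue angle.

square ↓ −90°: 139 − 90 = 49°
split-comp 38° ↑ +218°: 49 + 218 = 267°

267°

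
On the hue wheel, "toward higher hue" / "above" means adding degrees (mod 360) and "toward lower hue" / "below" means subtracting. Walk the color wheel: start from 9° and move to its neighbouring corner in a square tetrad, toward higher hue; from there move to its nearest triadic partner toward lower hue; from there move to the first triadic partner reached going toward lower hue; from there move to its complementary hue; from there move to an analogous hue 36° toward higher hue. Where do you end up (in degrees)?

75°

+90° (square ↑): 9 + 90 = 99°
−120° (triadic ↓): 99 − 120 = -21 → -21 + 360 = 339°
−120° (triadic ↓): 339 − 120 = 219°
+180° (complement): 219 + 180 = 399 → 399 − 360 = 39°
+36° (analog 36° ↑): 39 + 36 = 75°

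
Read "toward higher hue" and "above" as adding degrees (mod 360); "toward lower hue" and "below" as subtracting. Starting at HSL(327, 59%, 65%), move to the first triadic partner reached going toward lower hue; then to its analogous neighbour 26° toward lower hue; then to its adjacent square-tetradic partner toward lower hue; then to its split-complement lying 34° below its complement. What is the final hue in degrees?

237°

−120° (triadic ↓): 327 − 120 = 207°
−26° (analog 26° ↓): 207 − 26 = 181°
−90° (square ↓): 181 − 90 = 91°
+146° (split-comp 34° ↓): 91 + 146 = 237°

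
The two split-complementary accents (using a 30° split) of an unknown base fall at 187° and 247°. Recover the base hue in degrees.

37°

The accents sit 30° either side of the complement, so the complement is their short-arc midpoint on the wheel.
Short-arc midpoint of 187° and 247°: 217°.
Base is 180° from the complement: 217 − 180 = 37°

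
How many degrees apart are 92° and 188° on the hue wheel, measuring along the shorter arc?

96°

|92 − 188| = 96.
96 ≤ 180, so the shorter arc is 96°.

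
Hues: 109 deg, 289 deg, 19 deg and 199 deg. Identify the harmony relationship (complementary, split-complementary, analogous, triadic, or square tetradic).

Sort the hues: 19°, 109°, 199°, 289°.
Successive gaps around the wheel: 90°, 90°, 90°, 90°.
Four hues every 90° form a square tetradic scheme.

square tetradic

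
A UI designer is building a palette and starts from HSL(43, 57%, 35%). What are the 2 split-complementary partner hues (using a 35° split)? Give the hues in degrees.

188° and 258°

Complement of 43°: 43 + 180 = 223°
223 − 35 = 188°
223 + 35 = 258°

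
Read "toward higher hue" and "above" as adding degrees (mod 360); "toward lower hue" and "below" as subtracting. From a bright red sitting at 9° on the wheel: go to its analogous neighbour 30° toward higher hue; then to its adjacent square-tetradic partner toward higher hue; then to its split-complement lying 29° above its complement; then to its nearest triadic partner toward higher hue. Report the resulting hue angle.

98°

analog 30° ↑ +30°: 9 + 30 = 39°
square ↑ +90°: 39 + 90 = 129°
split-comp 29° ↑ +209°: 129 + 209 = 338°
triadic ↑ +120°: 338 + 120 = 458 → 458 − 360 = 98°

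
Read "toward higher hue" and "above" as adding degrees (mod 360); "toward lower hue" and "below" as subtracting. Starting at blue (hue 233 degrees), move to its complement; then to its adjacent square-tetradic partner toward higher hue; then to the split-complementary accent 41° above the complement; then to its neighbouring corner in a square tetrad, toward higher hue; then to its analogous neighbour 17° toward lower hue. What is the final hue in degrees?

+180° (complement): 233 + 180 = 413 → 413 − 360 = 53°
+90° (square ↑): 53 + 90 = 143°
+221° (split-comp 41° ↑): 143 + 221 = 364 → 364 − 360 = 4°
+90° (square ↑): 4 + 90 = 94°
−17° (analog 17° ↓): 94 − 17 = 77°

77°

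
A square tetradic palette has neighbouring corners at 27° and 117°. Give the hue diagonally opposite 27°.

207°

A square tetradic scheme places four hues 90° apart; opposite corners are 180° apart.
27 + 180 = 207°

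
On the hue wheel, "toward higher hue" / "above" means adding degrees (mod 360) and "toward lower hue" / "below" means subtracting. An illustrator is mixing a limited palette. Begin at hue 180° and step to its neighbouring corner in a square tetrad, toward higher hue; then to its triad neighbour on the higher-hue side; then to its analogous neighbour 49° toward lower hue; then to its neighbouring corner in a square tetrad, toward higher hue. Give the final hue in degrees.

71°

180 + 90 = 270°   (square ↑)
270 + 120 = 390 → 390 − 360 = 30°   (triadic ↑)
30 − 49 = -19 → -19 + 360 = 341°   (analog 49° ↓)
341 + 90 = 431 → 431 − 360 = 71°   (square ↑)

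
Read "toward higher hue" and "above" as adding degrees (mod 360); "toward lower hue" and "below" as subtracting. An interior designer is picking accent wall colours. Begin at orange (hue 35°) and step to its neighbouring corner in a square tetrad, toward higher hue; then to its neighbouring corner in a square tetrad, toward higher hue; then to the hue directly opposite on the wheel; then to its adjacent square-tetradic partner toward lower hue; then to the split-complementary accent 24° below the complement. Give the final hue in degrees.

35 + 90 = 125°   (square ↑)
125 + 90 = 215°   (square ↑)
215 + 180 = 395 → 395 − 360 = 35°   (complement)
35 − 90 = -55 → -55 + 360 = 305°   (square ↓)
305 + 156 = 461 → 461 − 360 = 101°   (split-comp 24° ↓)

101°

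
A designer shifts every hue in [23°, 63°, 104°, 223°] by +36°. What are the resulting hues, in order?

59°, 99°, 140°, 259°

23 + 36 = 59°
63 + 36 = 99°
104 + 36 = 140°
223 + 36 = 259°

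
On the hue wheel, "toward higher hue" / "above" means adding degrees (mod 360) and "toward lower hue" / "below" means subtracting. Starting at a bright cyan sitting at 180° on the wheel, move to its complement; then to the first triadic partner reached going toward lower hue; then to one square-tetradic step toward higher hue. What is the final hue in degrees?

330°

180 + 180 = 360 → 360 − 360 = 0°   (complement)
0 − 120 = -120 → -120 + 360 = 240°   (triadic ↓)
240 + 90 = 330°   (square ↑)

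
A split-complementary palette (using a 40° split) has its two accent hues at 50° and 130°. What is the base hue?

270°

The accents sit 40° either side of the complement, so the complement is their short-arc midpoint on the wheel.
Short-arc midpoint of 50° and 130°: 90°.
Base is 180° from the complement: 90 − 180 = -90 → -90 + 360 = 270°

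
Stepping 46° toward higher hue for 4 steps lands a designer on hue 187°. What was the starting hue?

4 steps of 46° (toward higher hue) give a net shift of +184°.
Start = end − shift: 187 − 184 = 3°

3°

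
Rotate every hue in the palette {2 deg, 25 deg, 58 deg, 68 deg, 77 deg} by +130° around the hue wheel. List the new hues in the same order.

132°, 155°, 188°, 198°, 207°

2 + 130 = 132°
25 + 130 = 155°
58 + 130 = 188°
68 + 130 = 198°
77 + 130 = 207°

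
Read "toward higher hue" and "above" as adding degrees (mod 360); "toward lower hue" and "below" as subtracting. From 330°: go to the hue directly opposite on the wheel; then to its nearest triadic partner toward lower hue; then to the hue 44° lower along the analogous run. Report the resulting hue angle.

complement +180°: 330 + 180 = 510 → 510 − 360 = 150°
triadic ↓ −120°: 150 − 120 = 30°
analog 44° ↓ −44°: 30 − 44 = -14 → -14 + 360 = 346°

346°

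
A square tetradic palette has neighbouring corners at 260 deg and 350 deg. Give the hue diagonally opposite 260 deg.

A square tetradic scheme places four hues 90° apart; opposite corners are 180° apart.
260 + 180 = 440 → 440 − 360 = 80°

80°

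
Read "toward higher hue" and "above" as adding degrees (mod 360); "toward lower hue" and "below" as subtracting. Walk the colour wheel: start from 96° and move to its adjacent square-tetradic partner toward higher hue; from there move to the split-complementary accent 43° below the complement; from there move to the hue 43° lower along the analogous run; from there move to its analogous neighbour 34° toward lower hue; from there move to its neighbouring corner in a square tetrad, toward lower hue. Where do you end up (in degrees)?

156°

square ↑ +90°: 96 + 90 = 186°
split-comp 43° ↓ +137°: 186 + 137 = 323°
analog 43° ↓ −43°: 323 − 43 = 280°
analog 34° ↓ −34°: 280 − 34 = 246°
square ↓ −90°: 246 − 90 = 156°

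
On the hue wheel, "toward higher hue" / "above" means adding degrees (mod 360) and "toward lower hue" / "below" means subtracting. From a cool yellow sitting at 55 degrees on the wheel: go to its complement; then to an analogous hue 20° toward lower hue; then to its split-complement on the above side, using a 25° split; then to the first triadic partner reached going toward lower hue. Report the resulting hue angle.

55 + 180 = 235°   (complement)
235 − 20 = 215°   (analog 20° ↓)
215 + 205 = 420 → 420 − 360 = 60°   (split-comp 25° ↑)
60 − 120 = -60 → -60 + 360 = 300°   (triadic ↓)

300°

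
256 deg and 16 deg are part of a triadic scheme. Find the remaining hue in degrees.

136°

A triad places three hues 120° apart.
The full set through 16° is {16°, 136°, 256°}.
Given {16°, 256°}, the missing hue is 136°.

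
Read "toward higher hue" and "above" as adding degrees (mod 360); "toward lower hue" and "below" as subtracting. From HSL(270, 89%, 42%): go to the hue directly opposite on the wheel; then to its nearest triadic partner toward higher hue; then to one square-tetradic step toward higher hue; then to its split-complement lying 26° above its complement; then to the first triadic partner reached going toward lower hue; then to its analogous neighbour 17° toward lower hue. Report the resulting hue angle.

9°

+180° (complement): 270 + 180 = 450 → 450 − 360 = 90°
+120° (triadic ↑): 90 + 120 = 210°
+90° (square ↑): 210 + 90 = 300°
+206° (split-comp 26° ↑): 300 + 206 = 506 → 506 − 360 = 146°
−120° (triadic ↓): 146 − 120 = 26°
−17° (analog 17° ↓): 26 − 17 = 9°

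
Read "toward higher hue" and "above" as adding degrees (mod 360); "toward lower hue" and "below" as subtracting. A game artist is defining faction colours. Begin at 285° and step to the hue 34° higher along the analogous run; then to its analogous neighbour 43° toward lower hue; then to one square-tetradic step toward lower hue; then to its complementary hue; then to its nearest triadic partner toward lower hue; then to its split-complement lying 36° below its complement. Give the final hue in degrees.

30°

285 + 34 = 319°   (analog 34° ↑)
319 − 43 = 276°   (analog 43° ↓)
276 − 90 = 186°   (square ↓)
186 + 180 = 366 → 366 − 360 = 6°   (complement)
6 − 120 = -114 → -114 + 360 = 246°   (triadic ↓)
246 + 144 = 390 → 390 − 360 = 30°   (split-comp 36° ↓)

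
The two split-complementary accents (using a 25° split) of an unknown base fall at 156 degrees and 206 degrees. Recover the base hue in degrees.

The accents sit 25° either side of the complement, so the complement is their short-arc midpoint on the wheel.
Short-arc midpoint of 156° and 206°: 181°.
Base is 180° from the complement: 181 − 180 = 1°

1°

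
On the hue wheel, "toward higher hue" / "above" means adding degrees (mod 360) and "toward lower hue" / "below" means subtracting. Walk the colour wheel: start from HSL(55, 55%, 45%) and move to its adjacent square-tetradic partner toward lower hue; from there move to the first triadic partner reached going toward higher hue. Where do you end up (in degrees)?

85°

55 − 90 = -35 → -35 + 360 = 325°   (square ↓)
325 + 120 = 445 → 445 − 360 = 85°   (triadic ↑)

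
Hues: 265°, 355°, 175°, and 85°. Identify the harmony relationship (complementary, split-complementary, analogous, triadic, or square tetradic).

Sort the hues: 85°, 175°, 265°, 355°.
Successive gaps around the wheel: 90°, 90°, 90°, 90°.
Four hues every 90° form a square tetradic scheme.

square tetradic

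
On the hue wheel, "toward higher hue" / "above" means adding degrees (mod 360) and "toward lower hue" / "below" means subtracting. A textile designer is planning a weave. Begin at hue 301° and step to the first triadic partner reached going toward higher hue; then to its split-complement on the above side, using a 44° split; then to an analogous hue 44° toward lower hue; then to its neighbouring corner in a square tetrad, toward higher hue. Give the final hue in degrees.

triadic ↑ +120°: 301 + 120 = 421 → 421 − 360 = 61°
split-comp 44° ↑ +224°: 61 + 224 = 285°
analog 44° ↓ −44°: 285 − 44 = 241°
square ↑ +90°: 241 + 90 = 331°

331°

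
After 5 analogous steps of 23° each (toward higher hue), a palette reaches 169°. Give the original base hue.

54°

5 steps of 23° (toward higher hue) give a net shift of +115°.
Start = end − shift: 169 − 115 = 54°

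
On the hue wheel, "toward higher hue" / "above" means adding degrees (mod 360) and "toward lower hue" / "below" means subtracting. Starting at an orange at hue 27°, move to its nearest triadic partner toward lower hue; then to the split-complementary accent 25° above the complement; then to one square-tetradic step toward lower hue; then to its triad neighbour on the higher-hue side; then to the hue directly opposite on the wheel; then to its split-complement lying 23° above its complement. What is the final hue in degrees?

165°

triadic ↓ −120°: 27 − 120 = -93 → -93 + 360 = 267°
split-comp 25° ↑ +205°: 267 + 205 = 472 → 472 − 360 = 112°
square ↓ −90°: 112 − 90 = 22°
triadic ↑ +120°: 22 + 120 = 142°
complement +180°: 142 + 180 = 322°
split-comp 23° ↑ +203°: 322 + 203 = 525 → 525 − 360 = 165°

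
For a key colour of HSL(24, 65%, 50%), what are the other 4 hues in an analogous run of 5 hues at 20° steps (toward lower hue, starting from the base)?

Analogous hues sit every 20° along the wheel.
24 − 20 = 4°
24 − 40 = -16 → -16 + 360 = 344°
24 − 60 = -36 → -36 + 360 = 324°
24 − 80 = -56 → -56 + 360 = 304°

4°, 344°, 324°, and 304°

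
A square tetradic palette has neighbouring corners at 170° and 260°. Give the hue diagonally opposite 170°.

A square tetradic scheme places four hues 90° apart; opposite corners are 180° apart.
170 + 180 = 350°

350°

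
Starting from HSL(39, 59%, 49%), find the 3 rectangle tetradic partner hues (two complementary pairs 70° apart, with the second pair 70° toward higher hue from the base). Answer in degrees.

A rectangular tetradic uses two complementary pairs 70° apart: offsets 0°, 70°, 180°, 250°.
39 + 70 = 109°
39 + 180 = 219°
39 + 250 = 289°

109°, 219°, and 289°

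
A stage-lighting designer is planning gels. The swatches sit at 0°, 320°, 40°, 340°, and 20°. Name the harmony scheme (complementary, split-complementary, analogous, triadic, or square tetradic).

analogous

Sort the hues: 0°, 20°, 40°, 320°, 340°.
Successive gaps around the wheel: 20°, 20°, 280°, 20°, 20°.
A run of hues at equal small steps (20°) with one large closing gap is an analogous group.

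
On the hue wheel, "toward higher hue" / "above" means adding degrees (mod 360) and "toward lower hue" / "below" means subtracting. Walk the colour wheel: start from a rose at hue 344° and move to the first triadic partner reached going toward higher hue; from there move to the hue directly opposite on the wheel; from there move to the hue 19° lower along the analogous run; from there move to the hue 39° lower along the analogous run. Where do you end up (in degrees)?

344 + 120 = 464 → 464 − 360 = 104°   (triadic ↑)
104 + 180 = 284°   (complement)
284 − 19 = 265°   (analog 19° ↓)
265 − 39 = 226°   (analog 39° ↓)

226°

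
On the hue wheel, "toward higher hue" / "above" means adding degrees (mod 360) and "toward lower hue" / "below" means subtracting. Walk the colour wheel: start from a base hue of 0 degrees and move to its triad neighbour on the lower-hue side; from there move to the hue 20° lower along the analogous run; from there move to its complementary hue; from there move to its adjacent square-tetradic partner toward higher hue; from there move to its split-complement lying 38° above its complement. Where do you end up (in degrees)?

triadic ↓ −120°: 0 − 120 = -120 → -120 + 360 = 240°
analog 20° ↓ −20°: 240 − 20 = 220°
complement +180°: 220 + 180 = 400 → 400 − 360 = 40°
square ↑ +90°: 40 + 90 = 130°
split-comp 38° ↑ +218°: 130 + 218 = 348°

348°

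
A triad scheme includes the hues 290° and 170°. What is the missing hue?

50°

A triad places three hues 120° apart.
The full set through 170° is {50°, 170°, 290°}.
Given {170°, 290°}, the missing hue is 50°.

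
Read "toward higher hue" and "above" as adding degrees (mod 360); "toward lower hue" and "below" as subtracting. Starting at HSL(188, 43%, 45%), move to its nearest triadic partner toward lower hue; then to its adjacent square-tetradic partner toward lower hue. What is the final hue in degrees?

338°

−120° (triadic ↓): 188 − 120 = 68°
−90° (square ↓): 68 − 90 = -22 → -22 + 360 = 338°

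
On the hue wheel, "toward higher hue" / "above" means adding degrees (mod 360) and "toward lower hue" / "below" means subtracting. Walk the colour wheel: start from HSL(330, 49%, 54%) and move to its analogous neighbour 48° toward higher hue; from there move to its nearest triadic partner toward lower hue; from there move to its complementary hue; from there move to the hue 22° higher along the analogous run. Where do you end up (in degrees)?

analog 48° ↑ +48°: 330 + 48 = 378 → 378 − 360 = 18°
triadic ↓ −120°: 18 − 120 = -102 → -102 + 360 = 258°
complement +180°: 258 + 180 = 438 → 438 − 360 = 78°
analog 22° ↑ +22°: 78 + 22 = 100°

100°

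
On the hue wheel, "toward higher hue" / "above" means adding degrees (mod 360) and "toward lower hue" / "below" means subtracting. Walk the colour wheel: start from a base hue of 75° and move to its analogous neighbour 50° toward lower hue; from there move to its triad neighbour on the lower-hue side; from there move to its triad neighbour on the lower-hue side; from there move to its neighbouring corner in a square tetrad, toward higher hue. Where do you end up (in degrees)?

75 − 50 = 25°   (analog 50° ↓)
25 − 120 = -95 → -95 + 360 = 265°   (triadic ↓)
265 − 120 = 145°   (triadic ↓)
145 + 90 = 235°   (square ↑)

235°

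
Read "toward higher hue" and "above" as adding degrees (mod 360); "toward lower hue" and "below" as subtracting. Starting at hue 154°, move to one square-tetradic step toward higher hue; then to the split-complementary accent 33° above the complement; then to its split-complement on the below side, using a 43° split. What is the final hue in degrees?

square ↑ +90°: 154 + 90 = 244°
split-comp 33° ↑ +213°: 244 + 213 = 457 → 457 − 360 = 97°
split-comp 43° ↓ +137°: 97 + 137 = 234°

234°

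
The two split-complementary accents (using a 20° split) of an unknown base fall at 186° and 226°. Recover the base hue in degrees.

26°

The accents sit 20° either side of the complement, so the complement is their short-arc midpoint on the wheel.
Short-arc midpoint of 186° and 226°: 206°.
Base is 180° from the complement: 206 − 180 = 26°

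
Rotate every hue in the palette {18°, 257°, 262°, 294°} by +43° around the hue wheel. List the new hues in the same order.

18 + 43 = 61°
257 + 43 = 300°
262 + 43 = 305°
294 + 43 = 337°

61°, 300°, 305°, 337°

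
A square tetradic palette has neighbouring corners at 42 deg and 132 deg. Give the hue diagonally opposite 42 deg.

A square tetradic scheme places four hues 90° apart; opposite corners are 180° apart.
42 + 180 = 222°

222°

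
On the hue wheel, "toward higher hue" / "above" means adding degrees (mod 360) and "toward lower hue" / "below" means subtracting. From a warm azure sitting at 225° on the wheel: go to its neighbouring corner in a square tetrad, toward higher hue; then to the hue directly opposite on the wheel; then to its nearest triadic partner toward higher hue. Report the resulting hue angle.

255°

square ↑ +90°: 225 + 90 = 315°
complement +180°: 315 + 180 = 495 → 495 − 360 = 135°
triadic ↑ +120°: 135 + 120 = 255°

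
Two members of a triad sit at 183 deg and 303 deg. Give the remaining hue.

A triad spaces three hues 120° apart.
The full set is {63°, 183°, 303°}.

63°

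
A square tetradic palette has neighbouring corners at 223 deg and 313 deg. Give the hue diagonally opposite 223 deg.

43°

A square tetradic scheme places four hues 90° apart; opposite corners are 180° apart.
223 + 180 = 403 → 403 − 360 = 43°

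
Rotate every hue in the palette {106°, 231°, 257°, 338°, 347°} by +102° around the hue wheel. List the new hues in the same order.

208°, 333°, 359°, 80°, 89°

106 + 102 = 208°
231 + 102 = 333°
257 + 102 = 359°
338 + 102 = 440 → 440 − 360 = 80°
347 + 102 = 449 → 449 − 360 = 89°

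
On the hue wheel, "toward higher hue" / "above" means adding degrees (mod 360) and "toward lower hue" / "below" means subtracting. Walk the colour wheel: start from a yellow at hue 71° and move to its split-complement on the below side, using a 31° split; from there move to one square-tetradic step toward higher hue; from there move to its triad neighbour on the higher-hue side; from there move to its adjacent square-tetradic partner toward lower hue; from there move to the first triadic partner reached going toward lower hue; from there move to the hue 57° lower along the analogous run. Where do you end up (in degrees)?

+149° (split-comp 31° ↓): 71 + 149 = 220°
+90° (square ↑): 220 + 90 = 310°
+120° (triadic ↑): 310 + 120 = 430 → 430 − 360 = 70°
−90° (square ↓): 70 − 90 = -20 → -20 + 360 = 340°
−120° (triadic ↓): 340 − 120 = 220°
−57° (analog 57° ↓): 220 − 57 = 163°

163°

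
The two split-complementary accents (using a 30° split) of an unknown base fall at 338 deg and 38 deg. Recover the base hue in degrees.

The accents sit 30° either side of the complement, so the complement is their short-arc midpoint on the wheel.
Short-arc midpoint of 338° and 38°: 8°.
Base is 180° from the complement: 8 − 180 = -172 → -172 + 360 = 188°

188°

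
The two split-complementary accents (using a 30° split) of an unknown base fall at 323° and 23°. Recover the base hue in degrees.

The accents sit 30° either side of the complement, so the complement is their short-arc midpoint on the wheel.
Short-arc midpoint of 323° and 23°: 353°.
Base is 180° from the complement: 353 − 180 = 173°

173°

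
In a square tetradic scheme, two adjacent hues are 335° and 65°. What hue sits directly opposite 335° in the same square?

A square tetradic scheme places four hues 90° apart; opposite corners are 180° apart.
335 + 180 = 515 → 515 − 360 = 155°

155°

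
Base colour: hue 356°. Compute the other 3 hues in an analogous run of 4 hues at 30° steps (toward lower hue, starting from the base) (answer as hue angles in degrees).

326°, 296° and 266°

Analogous hues sit every 30° along the wheel.
356 − 30 = 326°
356 − 60 = 296°
356 − 90 = 266°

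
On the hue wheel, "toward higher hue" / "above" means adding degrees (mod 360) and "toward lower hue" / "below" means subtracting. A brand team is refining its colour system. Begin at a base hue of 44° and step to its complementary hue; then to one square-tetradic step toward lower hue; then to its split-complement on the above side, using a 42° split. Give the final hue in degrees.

44 + 180 = 224°   (complement)
224 − 90 = 134°   (square ↓)
134 + 222 = 356°   (split-comp 42° ↑)

356°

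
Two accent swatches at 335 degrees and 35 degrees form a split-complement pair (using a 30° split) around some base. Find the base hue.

The accents sit 30° either side of the complement, so the complement is their short-arc midpoint on the wheel.
Short-arc midpoint of 335° and 35°: 5°.
Base is 180° from the complement: 5 − 180 = -175 → -175 + 360 = 185°

185°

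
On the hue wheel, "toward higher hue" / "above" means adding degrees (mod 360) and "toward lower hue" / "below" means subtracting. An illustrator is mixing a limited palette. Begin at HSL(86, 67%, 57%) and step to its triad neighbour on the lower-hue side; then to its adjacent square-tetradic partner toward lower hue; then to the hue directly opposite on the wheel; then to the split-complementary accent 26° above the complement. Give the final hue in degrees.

262°

86 − 120 = -34 → -34 + 360 = 326°   (triadic ↓)
326 − 90 = 236°   (square ↓)
236 + 180 = 416 → 416 − 360 = 56°   (complement)
56 + 206 = 262°   (split-comp 26° ↑)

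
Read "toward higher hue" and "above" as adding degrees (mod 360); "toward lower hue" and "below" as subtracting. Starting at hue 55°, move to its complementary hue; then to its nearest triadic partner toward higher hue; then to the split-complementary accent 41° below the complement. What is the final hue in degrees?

134°

+180° (complement): 55 + 180 = 235°
+120° (triadic ↑): 235 + 120 = 355°
+139° (split-comp 41° ↓): 355 + 139 = 494 → 494 − 360 = 134°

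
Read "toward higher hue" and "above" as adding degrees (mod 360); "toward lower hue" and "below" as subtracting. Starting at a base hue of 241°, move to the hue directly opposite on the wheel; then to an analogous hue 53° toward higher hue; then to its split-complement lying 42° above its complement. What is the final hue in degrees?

241 + 180 = 421 → 421 − 360 = 61°   (complement)
61 + 53 = 114°   (analog 53° ↑)
114 + 222 = 336°   (split-comp 42° ↑)

336°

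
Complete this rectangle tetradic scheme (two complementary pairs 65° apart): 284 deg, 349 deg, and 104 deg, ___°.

169°

A rectangular tetradic uses two complementary pairs 65° apart: offsets 0°, 65°, 180°, 245°.
Among {104°, 284°, 349°}, 284° and 104° are a 180° pair.
The remaining hue 349° needs its own complement: 349 + 180 = 529 → 529 − 360 = 169°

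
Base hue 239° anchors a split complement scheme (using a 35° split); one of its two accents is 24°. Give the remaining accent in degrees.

Split-complementary hues sit 35° either side of the complement.
Complement of the base 239°: 239 + 180 = 419 → 419 − 360 = 59°
The given accent 24° is 35° one side of 59°; the other accent sits 35° the other side: 59 + 35 = 94°

94°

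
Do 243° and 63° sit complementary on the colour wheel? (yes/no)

yes

Angular distance: |243 − 63| = 180 = 180°.
Complementary requires 180°.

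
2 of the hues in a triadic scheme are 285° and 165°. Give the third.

A triad places three hues 120° apart.
The full set through 165° is {45°, 165°, 285°}.
Given {165°, 285°}, the missing hue is 45°.

45°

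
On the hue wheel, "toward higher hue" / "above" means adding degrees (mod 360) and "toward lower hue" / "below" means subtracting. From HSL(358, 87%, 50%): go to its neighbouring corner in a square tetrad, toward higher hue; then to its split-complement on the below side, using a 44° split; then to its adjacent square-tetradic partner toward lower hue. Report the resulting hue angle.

square ↑ +90°: 358 + 90 = 448 → 448 − 360 = 88°
split-comp 44° ↓ +136°: 88 + 136 = 224°
square ↓ −90°: 224 − 90 = 134°

134°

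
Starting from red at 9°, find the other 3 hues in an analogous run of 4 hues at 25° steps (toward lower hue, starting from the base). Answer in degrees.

Analogous hues sit every 25° along the wheel.
9 − 25 = -16 → -16 + 360 = 344°
9 − 50 = -41 → -41 + 360 = 319°
9 − 75 = -66 → -66 + 360 = 294°

344°, 319°, 294°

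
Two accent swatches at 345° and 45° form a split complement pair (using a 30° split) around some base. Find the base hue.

The accents sit 30° either side of the complement, so the complement is their short-arc midpoint on the wheel.
Short-arc midpoint of 345° and 45°: 15°.
Base is 180° from the complement: 15 − 180 = -165 → -165 + 360 = 195°

195°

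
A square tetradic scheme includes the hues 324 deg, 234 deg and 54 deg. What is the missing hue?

A square tetradic scheme places four hues every 90°.
The full set through 54° is {54°, 144°, 234°, 324°}.
Given {54°, 234°, 324°}, the missing hue is 144°.

144°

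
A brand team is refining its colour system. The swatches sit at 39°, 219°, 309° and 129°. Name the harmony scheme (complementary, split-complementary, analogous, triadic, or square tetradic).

square tetradic

Sort the hues: 39°, 129°, 219°, 309°.
Successive gaps around the wheel: 90°, 90°, 90°, 90°.
Four hues every 90° form a square tetradic scheme.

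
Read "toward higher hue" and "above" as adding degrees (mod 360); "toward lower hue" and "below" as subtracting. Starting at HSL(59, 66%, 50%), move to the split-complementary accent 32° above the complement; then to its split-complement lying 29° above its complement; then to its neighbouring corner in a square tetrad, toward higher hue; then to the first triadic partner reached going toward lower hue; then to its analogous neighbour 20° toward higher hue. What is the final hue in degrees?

110°

+212° (split-comp 32° ↑): 59 + 212 = 271°
+209° (split-comp 29° ↑): 271 + 209 = 480 → 480 − 360 = 120°
+90° (square ↑): 120 + 90 = 210°
−120° (triadic ↓): 210 − 120 = 90°
+20° (analog 20° ↑): 90 + 20 = 110°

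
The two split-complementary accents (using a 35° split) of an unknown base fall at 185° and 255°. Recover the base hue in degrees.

The accents sit 35° either side of the complement, so the complement is their short-arc midpoint on the wheel.
Short-arc midpoint of 185° and 255°: 220°.
Base is 180° from the complement: 220 − 180 = 40°

40°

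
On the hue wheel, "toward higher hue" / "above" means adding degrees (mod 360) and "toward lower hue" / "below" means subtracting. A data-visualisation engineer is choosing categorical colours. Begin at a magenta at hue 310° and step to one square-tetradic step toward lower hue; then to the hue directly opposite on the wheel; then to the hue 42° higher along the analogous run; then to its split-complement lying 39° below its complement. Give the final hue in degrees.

310 − 90 = 220°   (square ↓)
220 + 180 = 400 → 400 − 360 = 40°   (complement)
40 + 42 = 82°   (analog 42° ↑)
82 + 141 = 223°   (split-comp 39° ↓)

223°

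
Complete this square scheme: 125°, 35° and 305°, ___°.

215°

A square tetradic scheme places four hues every 90°.
The full set through 35° is {35°, 125°, 215°, 305°}.
Given {35°, 125°, 305°}, the missing hue is 215°.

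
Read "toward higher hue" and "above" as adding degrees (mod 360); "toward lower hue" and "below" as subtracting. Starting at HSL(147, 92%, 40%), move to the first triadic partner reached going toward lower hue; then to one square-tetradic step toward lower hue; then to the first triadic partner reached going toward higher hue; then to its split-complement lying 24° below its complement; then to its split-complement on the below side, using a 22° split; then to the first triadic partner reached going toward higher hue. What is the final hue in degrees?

147 − 120 = 27°   (triadic ↓)
27 − 90 = -63 → -63 + 360 = 297°   (square ↓)
297 + 120 = 417 → 417 − 360 = 57°   (triadic ↑)
57 + 156 = 213°   (split-comp 24° ↓)
213 + 158 = 371 → 371 − 360 = 11°   (split-comp 22° ↓)
11 + 120 = 131°   (triadic ↑)

131°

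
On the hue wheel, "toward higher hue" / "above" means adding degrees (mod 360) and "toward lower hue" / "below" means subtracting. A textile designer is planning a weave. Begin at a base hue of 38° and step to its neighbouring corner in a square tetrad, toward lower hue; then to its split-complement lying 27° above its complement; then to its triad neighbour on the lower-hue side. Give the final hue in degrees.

square ↓ −90°: 38 − 90 = -52 → -52 + 360 = 308°
split-comp 27° ↑ +207°: 308 + 207 = 515 → 515 − 360 = 155°
triadic ↓ −120°: 155 − 120 = 35°

35°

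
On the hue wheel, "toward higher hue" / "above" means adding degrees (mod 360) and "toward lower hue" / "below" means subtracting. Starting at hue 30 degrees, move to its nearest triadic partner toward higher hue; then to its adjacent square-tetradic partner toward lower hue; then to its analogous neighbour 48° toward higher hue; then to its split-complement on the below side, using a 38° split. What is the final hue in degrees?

triadic ↑ +120°: 30 + 120 = 150°
square ↓ −90°: 150 − 90 = 60°
analog 48° ↑ +48°: 60 + 48 = 108°
split-comp 38° ↓ +142°: 108 + 142 = 250°

250°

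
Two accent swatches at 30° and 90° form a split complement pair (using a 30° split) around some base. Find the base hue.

240°

The accents sit 30° either side of the complement, so the complement is their short-arc midpoint on the wheel.
Short-arc midpoint of 30° and 90°: 60°.
Base is 180° from the complement: 60 − 180 = -120 → -120 + 360 = 240°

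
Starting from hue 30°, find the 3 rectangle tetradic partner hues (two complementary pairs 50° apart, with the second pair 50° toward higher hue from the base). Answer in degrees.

80°, 210° and 260°

A rectangular tetradic uses two complementary pairs 50° apart: offsets 0°, 50°, 180°, 230°.
30 + 50 = 80°
30 + 180 = 210°
30 + 230 = 260°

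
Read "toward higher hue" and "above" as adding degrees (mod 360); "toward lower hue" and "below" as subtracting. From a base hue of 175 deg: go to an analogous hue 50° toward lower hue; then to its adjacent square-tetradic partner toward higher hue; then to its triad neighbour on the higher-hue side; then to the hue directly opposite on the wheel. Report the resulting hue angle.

−50° (analog 50° ↓): 175 − 50 = 125°
+90° (square ↑): 125 + 90 = 215°
+120° (triadic ↑): 215 + 120 = 335°
+180° (complement): 335 + 180 = 515 → 515 − 360 = 155°

155°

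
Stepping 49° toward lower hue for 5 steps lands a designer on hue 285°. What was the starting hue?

5 steps of 49° (toward lower hue) give a net shift of −245°.
Start = end − shift: 285 + 245 = 530 → 530 − 360 = 170°

170°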